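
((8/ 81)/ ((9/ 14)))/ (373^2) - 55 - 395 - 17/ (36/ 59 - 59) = -157132440108287/ 349409266245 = -449.71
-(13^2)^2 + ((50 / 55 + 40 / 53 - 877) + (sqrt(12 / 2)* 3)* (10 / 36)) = -17161384 / 583 + 5* sqrt(6) / 6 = -29434.29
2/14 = 1/7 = 0.14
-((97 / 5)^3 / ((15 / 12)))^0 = -1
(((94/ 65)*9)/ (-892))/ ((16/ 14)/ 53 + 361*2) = -52311/ 2588517100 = -0.00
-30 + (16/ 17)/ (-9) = -4606/ 153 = -30.10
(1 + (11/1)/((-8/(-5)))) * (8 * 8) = 504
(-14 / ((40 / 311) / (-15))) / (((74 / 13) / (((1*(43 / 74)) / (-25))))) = -3650829 / 547600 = -6.67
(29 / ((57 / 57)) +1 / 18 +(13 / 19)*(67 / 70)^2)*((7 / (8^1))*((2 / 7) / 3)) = 24870863 / 10054800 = 2.47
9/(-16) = -9/16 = -0.56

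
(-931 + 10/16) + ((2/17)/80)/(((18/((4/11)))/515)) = -12526363/13464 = -930.36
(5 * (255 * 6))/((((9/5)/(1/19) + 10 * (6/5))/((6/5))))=15300/77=198.70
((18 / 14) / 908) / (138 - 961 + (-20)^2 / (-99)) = -891 / 520410212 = -0.00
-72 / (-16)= 9 / 2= 4.50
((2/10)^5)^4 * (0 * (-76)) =0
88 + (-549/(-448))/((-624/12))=2049499/23296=87.98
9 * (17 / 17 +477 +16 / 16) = 4311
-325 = -325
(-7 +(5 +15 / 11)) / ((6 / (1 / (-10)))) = 7 / 660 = 0.01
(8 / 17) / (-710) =-4 / 6035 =-0.00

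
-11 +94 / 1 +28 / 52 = 1086 / 13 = 83.54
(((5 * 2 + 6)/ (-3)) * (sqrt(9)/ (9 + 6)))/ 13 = -0.08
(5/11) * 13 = 65/11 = 5.91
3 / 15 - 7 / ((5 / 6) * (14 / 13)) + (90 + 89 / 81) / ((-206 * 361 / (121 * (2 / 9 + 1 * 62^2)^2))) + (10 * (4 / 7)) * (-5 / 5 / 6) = -18703574490362588 / 8538518205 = -2190494.19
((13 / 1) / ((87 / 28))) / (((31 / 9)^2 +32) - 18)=9828 / 60755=0.16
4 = 4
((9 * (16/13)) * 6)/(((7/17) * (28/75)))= 275400/637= 432.34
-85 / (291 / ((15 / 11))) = -425 / 1067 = -0.40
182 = 182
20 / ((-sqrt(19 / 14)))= -20* sqrt(266) / 19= -17.17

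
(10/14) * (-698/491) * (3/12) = -1745/6874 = -0.25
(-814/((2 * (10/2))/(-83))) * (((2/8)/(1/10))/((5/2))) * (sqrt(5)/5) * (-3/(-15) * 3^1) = 101343 * sqrt(5)/125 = 1812.88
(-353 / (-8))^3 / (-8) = -43986977 / 4096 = -10739.01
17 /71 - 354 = -25117 /71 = -353.76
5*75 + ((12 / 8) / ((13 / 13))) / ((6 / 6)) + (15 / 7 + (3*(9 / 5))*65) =10215 / 14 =729.64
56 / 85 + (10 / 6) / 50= 353 / 510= 0.69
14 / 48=7 / 24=0.29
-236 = -236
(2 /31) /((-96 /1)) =-1 /1488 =-0.00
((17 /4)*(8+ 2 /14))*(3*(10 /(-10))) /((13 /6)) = -8721 /182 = -47.92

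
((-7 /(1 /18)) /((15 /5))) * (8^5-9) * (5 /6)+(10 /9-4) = -1146567.89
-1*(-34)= 34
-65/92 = -0.71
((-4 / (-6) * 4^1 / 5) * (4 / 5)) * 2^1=64 / 75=0.85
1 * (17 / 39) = 17 / 39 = 0.44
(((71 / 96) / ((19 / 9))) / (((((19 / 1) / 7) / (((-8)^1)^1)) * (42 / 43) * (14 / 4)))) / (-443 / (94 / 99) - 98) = 143491 / 268210726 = 0.00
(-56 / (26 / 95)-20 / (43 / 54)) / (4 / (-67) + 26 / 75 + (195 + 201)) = -322655250 / 556580089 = -0.58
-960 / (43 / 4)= -3840 / 43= -89.30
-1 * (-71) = 71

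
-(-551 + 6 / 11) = 6055 / 11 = 550.45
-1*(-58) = 58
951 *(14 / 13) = 13314 / 13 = 1024.15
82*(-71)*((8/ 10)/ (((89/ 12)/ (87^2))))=-2115202464/ 445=-4753263.96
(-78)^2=6084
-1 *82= -82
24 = 24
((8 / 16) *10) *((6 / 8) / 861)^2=5 / 1317904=0.00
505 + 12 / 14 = 3541 / 7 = 505.86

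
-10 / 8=-5 / 4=-1.25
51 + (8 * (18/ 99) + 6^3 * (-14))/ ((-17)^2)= 128881/ 3179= 40.54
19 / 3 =6.33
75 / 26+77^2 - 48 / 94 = 7248139 / 1222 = 5931.37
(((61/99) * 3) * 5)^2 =93025/1089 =85.42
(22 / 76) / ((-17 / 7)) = -77 / 646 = -0.12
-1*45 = -45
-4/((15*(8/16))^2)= -16/225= -0.07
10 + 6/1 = 16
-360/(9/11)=-440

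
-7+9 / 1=2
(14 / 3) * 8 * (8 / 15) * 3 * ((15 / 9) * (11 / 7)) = 1408 / 9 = 156.44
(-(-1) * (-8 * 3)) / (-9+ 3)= 4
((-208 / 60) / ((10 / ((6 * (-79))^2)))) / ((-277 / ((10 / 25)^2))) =7788768 / 173125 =44.99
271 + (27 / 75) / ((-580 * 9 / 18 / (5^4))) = 15673 / 58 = 270.22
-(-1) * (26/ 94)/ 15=13/ 705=0.02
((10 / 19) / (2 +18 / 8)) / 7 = 40 / 2261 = 0.02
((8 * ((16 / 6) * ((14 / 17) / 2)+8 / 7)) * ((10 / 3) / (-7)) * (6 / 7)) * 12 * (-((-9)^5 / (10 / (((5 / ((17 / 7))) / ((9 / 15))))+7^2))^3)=-13177032454057536000000 / 101979693721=-129212316425.54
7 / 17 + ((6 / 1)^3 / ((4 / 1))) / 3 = 18.41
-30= -30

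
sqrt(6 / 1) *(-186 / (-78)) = 31 *sqrt(6) / 13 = 5.84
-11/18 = -0.61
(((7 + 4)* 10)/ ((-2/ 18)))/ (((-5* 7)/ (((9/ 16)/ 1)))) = 891/ 56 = 15.91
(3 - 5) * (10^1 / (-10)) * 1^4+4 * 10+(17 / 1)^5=1419899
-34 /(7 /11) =-374 /7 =-53.43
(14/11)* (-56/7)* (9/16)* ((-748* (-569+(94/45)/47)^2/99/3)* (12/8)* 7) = 1092085672594/22275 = 49027415.16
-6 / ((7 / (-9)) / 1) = 54 / 7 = 7.71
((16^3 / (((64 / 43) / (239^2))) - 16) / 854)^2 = 6177722315886144 / 182329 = 33882280470.39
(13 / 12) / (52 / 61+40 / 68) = 13481 / 17928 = 0.75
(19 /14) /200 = 19 /2800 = 0.01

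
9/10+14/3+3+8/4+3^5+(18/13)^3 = 16887539/65910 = 256.22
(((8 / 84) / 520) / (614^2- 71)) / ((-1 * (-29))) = 1 / 59682304500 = 0.00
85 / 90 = 17 / 18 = 0.94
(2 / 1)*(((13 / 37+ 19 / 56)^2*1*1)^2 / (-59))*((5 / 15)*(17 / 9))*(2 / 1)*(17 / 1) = -44884109544147 / 271863575653376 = -0.17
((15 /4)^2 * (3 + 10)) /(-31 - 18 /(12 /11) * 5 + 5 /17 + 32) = -49725 /22088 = -2.25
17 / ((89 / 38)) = 646 / 89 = 7.26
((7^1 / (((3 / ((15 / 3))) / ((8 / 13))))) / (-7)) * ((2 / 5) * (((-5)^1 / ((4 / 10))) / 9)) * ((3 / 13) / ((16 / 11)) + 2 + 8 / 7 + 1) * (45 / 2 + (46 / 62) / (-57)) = 957142975 / 17366076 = 55.12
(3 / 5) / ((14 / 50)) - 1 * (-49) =358 / 7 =51.14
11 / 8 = 1.38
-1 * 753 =-753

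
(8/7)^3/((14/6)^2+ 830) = 4608/2579017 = 0.00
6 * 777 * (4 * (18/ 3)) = 111888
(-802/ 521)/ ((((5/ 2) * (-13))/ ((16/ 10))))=12832/ 169325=0.08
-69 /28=-2.46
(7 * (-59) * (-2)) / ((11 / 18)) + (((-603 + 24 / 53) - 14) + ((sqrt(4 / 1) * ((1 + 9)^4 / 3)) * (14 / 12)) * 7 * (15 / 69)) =1517061299 / 120681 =12570.84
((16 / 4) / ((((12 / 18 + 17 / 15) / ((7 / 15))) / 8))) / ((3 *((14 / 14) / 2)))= 448 / 81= 5.53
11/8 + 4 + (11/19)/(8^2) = 6547/1216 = 5.38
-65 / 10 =-13 / 2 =-6.50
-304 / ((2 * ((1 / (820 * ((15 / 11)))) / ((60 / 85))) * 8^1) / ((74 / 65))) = -17073.27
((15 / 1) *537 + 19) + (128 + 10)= 8212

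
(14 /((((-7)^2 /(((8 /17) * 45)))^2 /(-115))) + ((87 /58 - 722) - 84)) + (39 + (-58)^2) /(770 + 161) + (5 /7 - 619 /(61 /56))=-383519296193 /229776386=-1669.10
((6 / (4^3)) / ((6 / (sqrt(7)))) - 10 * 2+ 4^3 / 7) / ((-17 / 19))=1444 / 119 - 19 * sqrt(7) / 1088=12.09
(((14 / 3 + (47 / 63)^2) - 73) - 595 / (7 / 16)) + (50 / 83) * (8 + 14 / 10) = -468482788 / 329427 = -1422.11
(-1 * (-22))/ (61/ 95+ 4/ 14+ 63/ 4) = 5320/ 4033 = 1.32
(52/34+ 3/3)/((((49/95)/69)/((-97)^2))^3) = 10088275857988377385094625/2000033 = 5044054702091604181.08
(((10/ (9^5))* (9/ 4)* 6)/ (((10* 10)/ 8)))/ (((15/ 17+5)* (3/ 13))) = 0.00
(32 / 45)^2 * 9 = 1024 / 225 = 4.55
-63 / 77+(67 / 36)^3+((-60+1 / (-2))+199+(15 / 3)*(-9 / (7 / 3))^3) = -25136818225 / 176033088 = -142.80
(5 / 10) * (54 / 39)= 9 / 13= 0.69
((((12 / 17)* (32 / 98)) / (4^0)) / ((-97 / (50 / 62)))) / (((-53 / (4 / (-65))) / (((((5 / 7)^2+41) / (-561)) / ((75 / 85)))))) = 173568 / 930221593301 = 0.00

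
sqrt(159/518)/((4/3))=3* sqrt(82362)/2072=0.42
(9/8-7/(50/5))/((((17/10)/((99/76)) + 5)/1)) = 1683/24968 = 0.07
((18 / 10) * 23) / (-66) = -0.63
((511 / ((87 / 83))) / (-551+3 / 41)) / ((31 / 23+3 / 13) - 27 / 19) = -9878878373 / 1758814620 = -5.62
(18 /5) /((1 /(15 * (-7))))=-378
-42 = -42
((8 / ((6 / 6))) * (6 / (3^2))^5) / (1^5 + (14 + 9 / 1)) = 32 / 729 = 0.04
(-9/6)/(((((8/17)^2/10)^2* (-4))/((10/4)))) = 1911.64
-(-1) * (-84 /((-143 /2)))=168 /143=1.17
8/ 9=0.89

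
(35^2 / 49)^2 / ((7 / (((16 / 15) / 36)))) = 500 / 189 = 2.65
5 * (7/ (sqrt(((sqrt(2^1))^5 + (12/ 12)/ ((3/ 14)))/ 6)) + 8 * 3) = 105/ sqrt(7 + 6 * sqrt(2)) + 120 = 146.68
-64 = -64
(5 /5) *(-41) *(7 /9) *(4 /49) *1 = -164 /63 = -2.60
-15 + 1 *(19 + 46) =50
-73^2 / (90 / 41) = -218489 / 90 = -2427.66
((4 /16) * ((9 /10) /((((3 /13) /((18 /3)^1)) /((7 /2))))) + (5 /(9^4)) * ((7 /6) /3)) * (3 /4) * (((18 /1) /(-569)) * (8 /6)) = -48361831 /74664180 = -0.65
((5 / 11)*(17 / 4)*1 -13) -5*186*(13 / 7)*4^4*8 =-1089457489 / 308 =-3537199.64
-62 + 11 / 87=-61.87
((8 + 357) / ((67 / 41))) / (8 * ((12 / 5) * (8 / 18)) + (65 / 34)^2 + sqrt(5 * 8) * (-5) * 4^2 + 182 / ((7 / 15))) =-719937656640000 * sqrt(10) / 1898583866394317 - 1809690088293300 / 1898583866394317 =-2.15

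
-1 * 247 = -247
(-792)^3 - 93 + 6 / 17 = -8445484071 / 17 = -496793180.65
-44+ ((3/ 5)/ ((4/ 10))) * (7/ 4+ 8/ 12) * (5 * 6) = 259/ 4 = 64.75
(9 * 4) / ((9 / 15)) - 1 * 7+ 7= 60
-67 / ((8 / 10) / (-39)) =3266.25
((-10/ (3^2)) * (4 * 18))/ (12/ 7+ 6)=-280/ 27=-10.37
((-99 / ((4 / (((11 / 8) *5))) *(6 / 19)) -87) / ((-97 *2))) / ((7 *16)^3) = 40053 / 17443586048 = 0.00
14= 14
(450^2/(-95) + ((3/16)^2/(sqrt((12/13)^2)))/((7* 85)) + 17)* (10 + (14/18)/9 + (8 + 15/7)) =-28077460966393/656377344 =-42776.40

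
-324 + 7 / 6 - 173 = -2975 / 6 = -495.83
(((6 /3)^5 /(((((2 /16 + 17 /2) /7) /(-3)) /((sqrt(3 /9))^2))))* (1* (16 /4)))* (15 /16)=-2240 /23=-97.39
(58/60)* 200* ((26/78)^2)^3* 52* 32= 965120/2187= 441.30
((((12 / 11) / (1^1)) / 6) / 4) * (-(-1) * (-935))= -85 / 2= -42.50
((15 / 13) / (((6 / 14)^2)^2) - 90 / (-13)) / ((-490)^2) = 2887 / 16855020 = 0.00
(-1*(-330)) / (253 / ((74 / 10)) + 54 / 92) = 561660 / 59189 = 9.49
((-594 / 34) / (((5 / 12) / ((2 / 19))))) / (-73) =7128 / 117895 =0.06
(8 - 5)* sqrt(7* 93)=3* sqrt(651)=76.54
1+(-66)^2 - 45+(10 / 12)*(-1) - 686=21751 / 6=3625.17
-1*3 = -3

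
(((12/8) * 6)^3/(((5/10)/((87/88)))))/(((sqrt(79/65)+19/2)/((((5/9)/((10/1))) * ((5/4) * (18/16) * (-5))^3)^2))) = 125465357471923828125/2187332354572288-101591382568359375 * sqrt(5135)/1093666177286144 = 50703.54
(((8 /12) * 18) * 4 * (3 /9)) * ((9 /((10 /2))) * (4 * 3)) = 1728 /5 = 345.60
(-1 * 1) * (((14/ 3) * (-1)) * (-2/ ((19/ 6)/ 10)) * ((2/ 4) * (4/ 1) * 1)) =-1120/ 19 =-58.95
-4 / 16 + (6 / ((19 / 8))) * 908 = 174317 / 76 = 2293.64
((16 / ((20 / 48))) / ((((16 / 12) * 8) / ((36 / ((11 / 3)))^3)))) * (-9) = -204073344 / 6655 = -30664.66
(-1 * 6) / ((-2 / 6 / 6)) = 108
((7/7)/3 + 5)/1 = 5.33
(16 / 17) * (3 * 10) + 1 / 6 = 2897 / 102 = 28.40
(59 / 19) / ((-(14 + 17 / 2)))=-0.14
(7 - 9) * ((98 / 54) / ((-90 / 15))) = 0.60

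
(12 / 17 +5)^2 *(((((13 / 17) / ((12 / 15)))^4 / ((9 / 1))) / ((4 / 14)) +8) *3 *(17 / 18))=30145236531271 / 39256206336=767.91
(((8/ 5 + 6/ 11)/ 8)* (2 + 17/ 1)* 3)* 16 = 13452/ 55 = 244.58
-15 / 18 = -5 / 6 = -0.83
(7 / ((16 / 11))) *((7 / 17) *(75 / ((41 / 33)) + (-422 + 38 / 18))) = -712.44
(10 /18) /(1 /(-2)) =-10 /9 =-1.11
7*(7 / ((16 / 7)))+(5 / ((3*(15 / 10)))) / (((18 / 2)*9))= 21.45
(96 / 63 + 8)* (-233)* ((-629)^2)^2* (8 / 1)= -58355055368436800 / 21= -2778812160401752.38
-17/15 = -1.13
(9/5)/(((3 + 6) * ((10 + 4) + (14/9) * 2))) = 9/770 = 0.01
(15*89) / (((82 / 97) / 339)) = 43898805 / 82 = 535351.28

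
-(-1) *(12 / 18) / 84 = 1 / 126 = 0.01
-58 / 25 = -2.32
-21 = -21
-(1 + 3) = -4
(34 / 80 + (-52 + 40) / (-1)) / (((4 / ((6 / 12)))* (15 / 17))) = 8449 / 4800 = 1.76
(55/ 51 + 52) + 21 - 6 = 3472/ 51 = 68.08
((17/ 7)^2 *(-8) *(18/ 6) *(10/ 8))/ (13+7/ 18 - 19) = 156060/ 4949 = 31.53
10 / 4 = 5 / 2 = 2.50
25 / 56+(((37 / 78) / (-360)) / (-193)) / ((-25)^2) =10584844009 / 23710050000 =0.45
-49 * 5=-245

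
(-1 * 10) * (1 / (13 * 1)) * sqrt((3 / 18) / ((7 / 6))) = -0.29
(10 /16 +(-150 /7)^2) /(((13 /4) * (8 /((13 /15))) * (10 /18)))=108147 /3920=27.59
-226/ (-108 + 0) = 2.09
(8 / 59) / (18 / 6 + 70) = 8 / 4307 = 0.00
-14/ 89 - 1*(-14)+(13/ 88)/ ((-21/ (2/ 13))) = 1138279/ 82236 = 13.84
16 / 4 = 4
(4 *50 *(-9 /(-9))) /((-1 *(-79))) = 200 /79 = 2.53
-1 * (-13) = 13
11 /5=2.20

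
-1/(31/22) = -0.71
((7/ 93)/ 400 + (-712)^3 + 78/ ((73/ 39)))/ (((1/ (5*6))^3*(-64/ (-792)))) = -4366700834514975495/ 36208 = -120600442844536.44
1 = 1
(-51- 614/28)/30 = -1021/420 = -2.43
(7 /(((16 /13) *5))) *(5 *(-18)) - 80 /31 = -26029 /248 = -104.96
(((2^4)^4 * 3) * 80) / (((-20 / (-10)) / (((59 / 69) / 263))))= 154664960 / 6049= 25568.68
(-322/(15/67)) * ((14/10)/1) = -151018/75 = -2013.57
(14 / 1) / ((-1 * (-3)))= 14 / 3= 4.67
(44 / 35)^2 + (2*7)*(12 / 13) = 230968 / 15925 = 14.50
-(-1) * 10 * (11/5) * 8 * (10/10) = 176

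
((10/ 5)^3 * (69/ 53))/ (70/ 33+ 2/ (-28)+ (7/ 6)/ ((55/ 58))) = 1275120/ 401581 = 3.18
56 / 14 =4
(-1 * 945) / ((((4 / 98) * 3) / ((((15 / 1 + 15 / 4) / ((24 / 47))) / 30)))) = -1209075 / 128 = -9445.90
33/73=0.45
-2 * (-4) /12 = 2 /3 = 0.67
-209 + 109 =-100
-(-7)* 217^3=71528191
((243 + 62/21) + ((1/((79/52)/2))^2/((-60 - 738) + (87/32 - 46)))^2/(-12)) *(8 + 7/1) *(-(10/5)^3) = -5832047570996360880520/197600837636366647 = -29514.29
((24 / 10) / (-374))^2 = 36 / 874225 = 0.00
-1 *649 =-649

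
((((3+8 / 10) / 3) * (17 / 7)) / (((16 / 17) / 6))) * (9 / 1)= 49419 / 280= 176.50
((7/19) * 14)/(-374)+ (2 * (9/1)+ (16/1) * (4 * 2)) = 518689/3553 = 145.99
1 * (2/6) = 1/3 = 0.33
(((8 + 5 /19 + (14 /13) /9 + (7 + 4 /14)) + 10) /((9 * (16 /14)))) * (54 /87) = 1.55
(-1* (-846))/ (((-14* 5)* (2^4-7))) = -47/ 35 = -1.34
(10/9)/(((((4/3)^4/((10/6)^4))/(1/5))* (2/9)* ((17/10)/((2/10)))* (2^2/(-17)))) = -625/512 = -1.22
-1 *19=-19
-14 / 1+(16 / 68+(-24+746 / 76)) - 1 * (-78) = 32333 / 646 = 50.05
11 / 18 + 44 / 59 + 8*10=86401 / 1062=81.36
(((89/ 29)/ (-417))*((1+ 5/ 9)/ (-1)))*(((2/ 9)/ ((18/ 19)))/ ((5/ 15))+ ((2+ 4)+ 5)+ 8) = 662872/ 2938599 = 0.23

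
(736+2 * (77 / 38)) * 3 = 2220.16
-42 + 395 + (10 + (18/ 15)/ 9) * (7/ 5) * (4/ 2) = 28603/ 75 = 381.37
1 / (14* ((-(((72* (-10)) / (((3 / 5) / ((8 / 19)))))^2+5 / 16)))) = -2888 / 10321932635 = -0.00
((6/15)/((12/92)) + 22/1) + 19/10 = 809/30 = 26.97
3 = 3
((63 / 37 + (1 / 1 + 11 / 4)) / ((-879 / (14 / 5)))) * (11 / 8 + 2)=-50841 / 867280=-0.06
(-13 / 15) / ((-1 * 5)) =13 / 75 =0.17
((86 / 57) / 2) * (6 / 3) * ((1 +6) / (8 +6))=43 / 57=0.75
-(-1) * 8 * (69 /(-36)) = -46 /3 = -15.33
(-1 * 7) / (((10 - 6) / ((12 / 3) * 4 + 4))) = -35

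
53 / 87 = 0.61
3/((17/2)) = 6/17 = 0.35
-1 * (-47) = 47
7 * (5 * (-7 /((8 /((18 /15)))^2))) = -441 /80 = -5.51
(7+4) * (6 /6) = 11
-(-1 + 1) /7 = 0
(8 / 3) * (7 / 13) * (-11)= -616 / 39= -15.79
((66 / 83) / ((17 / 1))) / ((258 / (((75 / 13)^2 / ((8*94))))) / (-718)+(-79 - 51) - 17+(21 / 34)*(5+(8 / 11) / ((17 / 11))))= -1510492500 / 4900051974491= -0.00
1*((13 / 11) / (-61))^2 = 169 / 450241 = 0.00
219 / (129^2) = 73 / 5547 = 0.01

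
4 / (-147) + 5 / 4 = 719 / 588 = 1.22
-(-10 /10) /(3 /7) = 7 /3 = 2.33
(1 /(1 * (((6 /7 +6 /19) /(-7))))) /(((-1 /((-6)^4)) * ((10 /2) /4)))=402192 /65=6187.57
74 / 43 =1.72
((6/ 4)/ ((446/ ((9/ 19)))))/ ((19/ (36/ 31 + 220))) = 46278/ 2495593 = 0.02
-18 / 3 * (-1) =6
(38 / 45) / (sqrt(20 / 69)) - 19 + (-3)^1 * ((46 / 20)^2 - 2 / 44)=-33.17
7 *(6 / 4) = 21 / 2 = 10.50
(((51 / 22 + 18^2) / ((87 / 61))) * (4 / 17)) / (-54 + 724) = 0.08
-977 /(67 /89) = -86953 /67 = -1297.81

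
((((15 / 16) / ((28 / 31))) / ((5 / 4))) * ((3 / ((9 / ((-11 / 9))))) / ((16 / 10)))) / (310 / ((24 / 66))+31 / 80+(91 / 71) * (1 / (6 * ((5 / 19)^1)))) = -121055 / 488780376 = -0.00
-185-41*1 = -226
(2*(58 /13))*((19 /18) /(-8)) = -551 /468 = -1.18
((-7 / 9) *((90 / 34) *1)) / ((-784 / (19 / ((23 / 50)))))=2375 / 21896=0.11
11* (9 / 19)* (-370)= -36630 / 19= -1927.89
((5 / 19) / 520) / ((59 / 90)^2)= 2025 / 1719614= 0.00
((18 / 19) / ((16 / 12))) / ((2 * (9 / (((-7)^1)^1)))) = -21 / 76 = -0.28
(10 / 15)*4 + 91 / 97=1049 / 291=3.60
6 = 6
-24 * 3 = -72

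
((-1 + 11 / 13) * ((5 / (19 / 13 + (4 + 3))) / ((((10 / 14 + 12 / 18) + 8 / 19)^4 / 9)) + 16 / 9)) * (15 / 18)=-603798874898225 / 2063694272373162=-0.29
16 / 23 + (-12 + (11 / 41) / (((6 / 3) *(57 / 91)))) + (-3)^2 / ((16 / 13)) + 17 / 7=-8121811 / 6020112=-1.35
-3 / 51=-0.06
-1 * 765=-765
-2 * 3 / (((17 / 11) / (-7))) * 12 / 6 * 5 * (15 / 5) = 13860 / 17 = 815.29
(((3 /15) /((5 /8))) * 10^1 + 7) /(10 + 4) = 51 /70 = 0.73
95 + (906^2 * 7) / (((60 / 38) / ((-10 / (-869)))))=36472951 / 869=41971.17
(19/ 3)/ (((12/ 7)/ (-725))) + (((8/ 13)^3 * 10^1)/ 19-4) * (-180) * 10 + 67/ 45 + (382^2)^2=53332070882391163/ 2504580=21293818078.24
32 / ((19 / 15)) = 480 / 19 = 25.26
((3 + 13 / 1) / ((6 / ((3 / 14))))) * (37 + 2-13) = 104 / 7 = 14.86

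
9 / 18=0.50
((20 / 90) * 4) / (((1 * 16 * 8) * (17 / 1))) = 1 / 2448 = 0.00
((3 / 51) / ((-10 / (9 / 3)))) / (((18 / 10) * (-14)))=1 / 1428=0.00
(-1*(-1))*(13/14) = 13/14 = 0.93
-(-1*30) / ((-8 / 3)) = -45 / 4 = -11.25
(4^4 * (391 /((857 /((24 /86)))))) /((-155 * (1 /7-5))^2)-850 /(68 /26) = -4891531778839 /15050869675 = -325.00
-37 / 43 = -0.86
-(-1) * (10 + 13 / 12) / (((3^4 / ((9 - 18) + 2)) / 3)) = -931 / 324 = -2.87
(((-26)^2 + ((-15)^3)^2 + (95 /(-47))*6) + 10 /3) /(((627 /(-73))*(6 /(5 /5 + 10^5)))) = -56101312525697 /2538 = -22104536062.13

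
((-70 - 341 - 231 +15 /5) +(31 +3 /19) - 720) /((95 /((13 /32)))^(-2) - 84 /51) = 208613555200 /258761927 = 806.20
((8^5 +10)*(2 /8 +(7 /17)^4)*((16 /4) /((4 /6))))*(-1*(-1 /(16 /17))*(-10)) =-22893384375 /39304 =-582469.58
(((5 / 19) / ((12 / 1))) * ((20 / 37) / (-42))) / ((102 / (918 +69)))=-1175 / 430236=-0.00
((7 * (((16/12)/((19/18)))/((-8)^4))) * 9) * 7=1323/9728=0.14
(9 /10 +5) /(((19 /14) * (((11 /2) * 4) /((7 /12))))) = 2891 /25080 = 0.12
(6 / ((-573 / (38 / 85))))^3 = -0.00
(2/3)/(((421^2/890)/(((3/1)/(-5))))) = -0.00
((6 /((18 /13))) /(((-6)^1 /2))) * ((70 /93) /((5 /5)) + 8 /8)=-2119 /837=-2.53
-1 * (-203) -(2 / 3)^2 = 202.56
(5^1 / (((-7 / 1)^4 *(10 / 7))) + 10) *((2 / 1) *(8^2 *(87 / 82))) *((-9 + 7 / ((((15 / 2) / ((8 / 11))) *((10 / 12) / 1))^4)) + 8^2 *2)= 1857124548612841824 / 11489753515625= 161633.11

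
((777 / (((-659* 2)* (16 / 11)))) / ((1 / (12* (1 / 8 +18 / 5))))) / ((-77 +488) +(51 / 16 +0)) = -1273503 / 29114620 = -0.04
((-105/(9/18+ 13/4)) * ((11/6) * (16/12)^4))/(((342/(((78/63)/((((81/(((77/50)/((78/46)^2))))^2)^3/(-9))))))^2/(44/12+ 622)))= -61534076095121900195664327706105590550847166108855366294481/81720576419494445329948126849203920075076801604600569959510330490589141845703125000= -0.00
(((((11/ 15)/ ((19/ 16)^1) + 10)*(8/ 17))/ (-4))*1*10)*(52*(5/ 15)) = -37024/ 171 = -216.51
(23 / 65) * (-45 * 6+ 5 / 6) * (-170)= 631465 / 39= 16191.41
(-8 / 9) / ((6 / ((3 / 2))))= -2 / 9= -0.22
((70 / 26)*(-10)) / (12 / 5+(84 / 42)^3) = -875 / 338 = -2.59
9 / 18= 1 / 2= 0.50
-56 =-56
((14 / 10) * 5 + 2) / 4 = 9 / 4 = 2.25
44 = 44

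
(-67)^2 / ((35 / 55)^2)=543169 / 49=11085.08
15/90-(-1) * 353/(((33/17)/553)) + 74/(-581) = 3856160093/38346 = 100562.25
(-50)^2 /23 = 2500 /23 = 108.70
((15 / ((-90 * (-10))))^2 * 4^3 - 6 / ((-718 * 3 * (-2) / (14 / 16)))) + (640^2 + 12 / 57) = 10057979336219 / 24555600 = 409600.23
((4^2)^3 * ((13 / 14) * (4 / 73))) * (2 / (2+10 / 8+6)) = 45.06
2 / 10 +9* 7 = 316 / 5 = 63.20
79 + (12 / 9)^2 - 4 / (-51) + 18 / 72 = 49637 / 612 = 81.11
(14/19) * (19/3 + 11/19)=5516/1083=5.09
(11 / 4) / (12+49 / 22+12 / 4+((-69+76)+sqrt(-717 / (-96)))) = 257972 / 2243793 - 1331 * sqrt(478) / 2243793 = 0.10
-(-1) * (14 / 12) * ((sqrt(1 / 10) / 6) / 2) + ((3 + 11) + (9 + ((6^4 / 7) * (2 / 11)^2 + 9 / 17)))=7 * sqrt(10) / 720 + 426928 / 14399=29.68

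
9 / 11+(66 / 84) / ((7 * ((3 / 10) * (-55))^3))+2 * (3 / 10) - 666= -531941276 / 800415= -664.58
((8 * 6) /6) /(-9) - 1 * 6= -62 /9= -6.89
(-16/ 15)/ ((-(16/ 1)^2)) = 1/ 240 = 0.00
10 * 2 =20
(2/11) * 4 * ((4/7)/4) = 8/77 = 0.10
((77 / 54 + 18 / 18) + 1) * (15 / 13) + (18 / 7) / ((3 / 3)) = 10687 / 1638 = 6.52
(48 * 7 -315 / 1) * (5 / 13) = 105 / 13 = 8.08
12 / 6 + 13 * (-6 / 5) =-68 / 5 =-13.60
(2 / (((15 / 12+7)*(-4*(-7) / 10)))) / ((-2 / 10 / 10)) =-1000 / 231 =-4.33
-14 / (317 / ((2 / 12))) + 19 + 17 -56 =-19027 / 951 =-20.01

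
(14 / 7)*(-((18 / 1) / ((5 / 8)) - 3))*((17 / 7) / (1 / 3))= -13158 / 35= -375.94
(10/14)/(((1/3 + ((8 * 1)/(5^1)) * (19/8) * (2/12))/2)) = 300/203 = 1.48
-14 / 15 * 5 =-14 / 3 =-4.67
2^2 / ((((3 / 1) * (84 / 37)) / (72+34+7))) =4181 / 63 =66.37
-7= -7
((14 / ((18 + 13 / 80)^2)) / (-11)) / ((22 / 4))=-179200 / 255456289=-0.00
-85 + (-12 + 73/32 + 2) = -2967/32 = -92.72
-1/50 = -0.02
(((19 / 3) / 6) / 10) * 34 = 323 / 90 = 3.59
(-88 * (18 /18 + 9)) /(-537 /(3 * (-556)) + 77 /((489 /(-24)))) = 79752640 /313319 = 254.54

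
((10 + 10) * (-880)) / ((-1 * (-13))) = -17600 / 13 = -1353.85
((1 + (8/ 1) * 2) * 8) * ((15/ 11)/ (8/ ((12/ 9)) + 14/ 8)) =8160/ 341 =23.93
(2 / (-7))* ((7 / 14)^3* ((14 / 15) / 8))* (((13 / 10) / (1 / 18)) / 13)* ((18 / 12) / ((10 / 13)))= -117 / 8000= -0.01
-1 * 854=-854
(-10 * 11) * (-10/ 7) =1100/ 7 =157.14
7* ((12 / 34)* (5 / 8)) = 105 / 68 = 1.54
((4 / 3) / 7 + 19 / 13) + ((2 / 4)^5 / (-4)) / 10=577007 / 349440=1.65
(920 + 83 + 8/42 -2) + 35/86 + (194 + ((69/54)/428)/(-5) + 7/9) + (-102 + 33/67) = 94503197091/86314760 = 1094.87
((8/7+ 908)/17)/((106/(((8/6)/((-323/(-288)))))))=0.60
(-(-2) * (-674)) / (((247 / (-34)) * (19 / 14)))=641648 / 4693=136.72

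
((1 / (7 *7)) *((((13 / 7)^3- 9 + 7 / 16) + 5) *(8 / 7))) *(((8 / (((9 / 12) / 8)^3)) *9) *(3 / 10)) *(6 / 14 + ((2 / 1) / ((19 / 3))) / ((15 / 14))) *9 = 4426087071744 / 391182925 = 11314.62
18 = 18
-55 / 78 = -0.71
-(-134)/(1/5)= 670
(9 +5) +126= 140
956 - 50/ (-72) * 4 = 8629/ 9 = 958.78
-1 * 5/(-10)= 1/2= 0.50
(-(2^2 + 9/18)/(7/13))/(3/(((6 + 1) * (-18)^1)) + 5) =-351/209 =-1.68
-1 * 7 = -7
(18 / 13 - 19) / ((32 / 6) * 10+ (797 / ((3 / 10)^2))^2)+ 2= 165154433771 / 82577226160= 2.00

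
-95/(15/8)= -152/3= -50.67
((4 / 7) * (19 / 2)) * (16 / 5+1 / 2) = 20.09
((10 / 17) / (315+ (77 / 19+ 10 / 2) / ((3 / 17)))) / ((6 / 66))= 6270 / 354943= 0.02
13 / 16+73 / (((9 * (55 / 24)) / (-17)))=-156703 / 2640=-59.36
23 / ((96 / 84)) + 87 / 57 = 3291 / 152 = 21.65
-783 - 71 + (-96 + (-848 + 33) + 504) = -1261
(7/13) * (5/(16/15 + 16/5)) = 525/832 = 0.63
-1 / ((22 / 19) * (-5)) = 19 / 110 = 0.17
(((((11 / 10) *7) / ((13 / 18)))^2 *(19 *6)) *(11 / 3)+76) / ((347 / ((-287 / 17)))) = -57705707234 / 24923275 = -2315.33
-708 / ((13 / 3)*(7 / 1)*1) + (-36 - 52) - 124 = -21416 / 91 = -235.34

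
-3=-3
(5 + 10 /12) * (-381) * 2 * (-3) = 13335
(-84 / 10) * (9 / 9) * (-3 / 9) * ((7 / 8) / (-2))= -49 / 40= -1.22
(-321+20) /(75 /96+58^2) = -9632 /107673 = -0.09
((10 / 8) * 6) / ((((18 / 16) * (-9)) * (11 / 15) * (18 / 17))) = -850 / 891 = -0.95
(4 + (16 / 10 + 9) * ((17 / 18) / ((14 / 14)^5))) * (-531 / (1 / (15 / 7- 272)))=140539711 / 70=2007710.16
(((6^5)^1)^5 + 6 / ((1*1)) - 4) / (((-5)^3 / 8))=-227442304239437611024 / 125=-1819538433915500888.19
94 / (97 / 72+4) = 6768 / 385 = 17.58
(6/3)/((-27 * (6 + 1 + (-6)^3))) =2/5643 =0.00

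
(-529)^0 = 1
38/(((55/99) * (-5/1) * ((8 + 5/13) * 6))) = -741/2725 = -0.27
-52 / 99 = -0.53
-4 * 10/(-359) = 40/359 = 0.11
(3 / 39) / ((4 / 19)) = 19 / 52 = 0.37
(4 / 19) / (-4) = -1 / 19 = -0.05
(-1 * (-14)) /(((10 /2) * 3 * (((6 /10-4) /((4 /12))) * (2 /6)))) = -14 /51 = -0.27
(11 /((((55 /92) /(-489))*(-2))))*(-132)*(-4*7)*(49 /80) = 254609586 /25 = 10184383.44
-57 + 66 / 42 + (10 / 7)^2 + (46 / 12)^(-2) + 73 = 510133 / 25921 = 19.68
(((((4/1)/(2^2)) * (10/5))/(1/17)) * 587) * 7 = 139706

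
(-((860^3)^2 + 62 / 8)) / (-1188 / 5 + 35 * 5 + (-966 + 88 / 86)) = 347927822216960006665 / 883716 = 393709995311797.01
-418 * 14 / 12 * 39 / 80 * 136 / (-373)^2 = -323323 / 1391290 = -0.23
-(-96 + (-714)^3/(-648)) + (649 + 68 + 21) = -560885.67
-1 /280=-0.00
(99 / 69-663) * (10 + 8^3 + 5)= -8018832 / 23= -348644.87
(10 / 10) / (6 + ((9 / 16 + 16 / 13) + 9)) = 208 / 3493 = 0.06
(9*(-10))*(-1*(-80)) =-7200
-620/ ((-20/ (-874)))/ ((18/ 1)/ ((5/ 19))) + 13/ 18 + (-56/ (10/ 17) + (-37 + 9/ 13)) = -616469/ 1170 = -526.90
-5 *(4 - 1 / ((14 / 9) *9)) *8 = -1100 / 7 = -157.14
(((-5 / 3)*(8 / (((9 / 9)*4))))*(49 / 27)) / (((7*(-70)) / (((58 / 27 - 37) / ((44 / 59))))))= -55519 / 96228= -0.58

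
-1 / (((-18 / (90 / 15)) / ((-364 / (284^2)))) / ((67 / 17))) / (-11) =6097 / 11312004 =0.00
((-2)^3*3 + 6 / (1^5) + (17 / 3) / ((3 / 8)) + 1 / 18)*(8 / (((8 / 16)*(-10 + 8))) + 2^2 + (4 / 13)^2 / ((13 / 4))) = 24718 / 2197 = 11.25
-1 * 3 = -3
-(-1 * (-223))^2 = -49729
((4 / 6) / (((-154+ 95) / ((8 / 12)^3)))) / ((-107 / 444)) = 0.01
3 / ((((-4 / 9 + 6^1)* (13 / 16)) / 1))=216 / 325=0.66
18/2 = 9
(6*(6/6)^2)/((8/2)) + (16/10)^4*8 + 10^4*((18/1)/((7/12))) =2700471877/8750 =308625.36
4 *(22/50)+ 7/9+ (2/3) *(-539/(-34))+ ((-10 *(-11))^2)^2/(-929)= -559971677372/3553425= -157586.46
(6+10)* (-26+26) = 0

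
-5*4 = -20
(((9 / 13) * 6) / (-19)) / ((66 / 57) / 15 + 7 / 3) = -270 / 2977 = -0.09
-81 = -81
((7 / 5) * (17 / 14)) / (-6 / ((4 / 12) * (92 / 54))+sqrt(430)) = 95013 / 1684210+8993 * sqrt(430) / 1684210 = 0.17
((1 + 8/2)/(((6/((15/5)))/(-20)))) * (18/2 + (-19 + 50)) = -2000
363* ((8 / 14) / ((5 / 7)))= 1452 / 5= 290.40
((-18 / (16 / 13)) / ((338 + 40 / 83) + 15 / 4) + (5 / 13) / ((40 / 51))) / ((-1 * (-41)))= 5289699 / 484479944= 0.01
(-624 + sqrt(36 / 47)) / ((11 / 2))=-1248 / 11 + 12* sqrt(47) / 517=-113.30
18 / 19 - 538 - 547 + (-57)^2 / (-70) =-1503521 / 1330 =-1130.47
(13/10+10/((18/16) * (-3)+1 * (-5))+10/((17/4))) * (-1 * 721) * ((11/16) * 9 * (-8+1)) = 13993781571/182240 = 76787.65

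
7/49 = 1/7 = 0.14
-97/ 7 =-13.86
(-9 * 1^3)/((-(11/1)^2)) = 9/121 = 0.07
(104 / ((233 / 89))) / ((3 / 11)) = 101816 / 699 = 145.66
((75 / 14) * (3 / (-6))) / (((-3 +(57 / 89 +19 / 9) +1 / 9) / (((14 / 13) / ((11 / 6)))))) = 36045 / 3146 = 11.46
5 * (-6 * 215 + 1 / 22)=-141895 / 22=-6449.77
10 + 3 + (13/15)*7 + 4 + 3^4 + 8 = 1681/15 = 112.07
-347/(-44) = 347/44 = 7.89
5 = 5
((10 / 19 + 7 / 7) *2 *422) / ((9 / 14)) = 342664 / 171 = 2003.88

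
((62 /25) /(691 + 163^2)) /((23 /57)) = 1767 /7837250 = 0.00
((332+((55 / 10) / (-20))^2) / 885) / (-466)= -177107 / 219952000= -0.00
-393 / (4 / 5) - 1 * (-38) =-1813 / 4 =-453.25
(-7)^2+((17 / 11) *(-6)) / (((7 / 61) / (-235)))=1465943 / 77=19038.22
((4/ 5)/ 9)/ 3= 4/ 135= 0.03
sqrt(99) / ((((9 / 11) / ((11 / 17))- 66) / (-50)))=6050 * sqrt(11) / 2611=7.69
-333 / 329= -1.01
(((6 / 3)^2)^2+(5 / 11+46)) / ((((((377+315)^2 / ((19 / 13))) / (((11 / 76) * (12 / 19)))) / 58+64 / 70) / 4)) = 2091915 / 517480066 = 0.00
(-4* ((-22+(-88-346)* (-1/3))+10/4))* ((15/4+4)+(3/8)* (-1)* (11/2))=-68341/24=-2847.54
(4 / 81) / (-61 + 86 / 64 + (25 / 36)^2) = -128 / 153379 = -0.00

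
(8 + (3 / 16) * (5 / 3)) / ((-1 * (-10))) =133 / 160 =0.83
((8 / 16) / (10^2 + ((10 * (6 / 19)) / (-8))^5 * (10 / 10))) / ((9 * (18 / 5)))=19808792 / 128348670285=0.00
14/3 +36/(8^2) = 5.23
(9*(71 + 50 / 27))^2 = 3869089 / 9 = 429898.78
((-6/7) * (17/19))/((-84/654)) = 5559/931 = 5.97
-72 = -72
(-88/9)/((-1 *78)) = 44/351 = 0.13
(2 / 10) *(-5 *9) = -9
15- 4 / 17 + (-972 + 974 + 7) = 23.76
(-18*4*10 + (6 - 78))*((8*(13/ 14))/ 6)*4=-27456/ 7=-3922.29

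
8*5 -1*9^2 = -41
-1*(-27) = 27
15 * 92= 1380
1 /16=0.06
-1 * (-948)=948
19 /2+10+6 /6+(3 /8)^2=1321 /64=20.64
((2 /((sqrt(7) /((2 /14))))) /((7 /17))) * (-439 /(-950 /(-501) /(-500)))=74779260 * sqrt(7) /6517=30358.65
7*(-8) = -56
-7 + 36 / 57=-6.37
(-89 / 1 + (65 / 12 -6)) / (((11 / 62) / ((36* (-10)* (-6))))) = -11997000 / 11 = -1090636.36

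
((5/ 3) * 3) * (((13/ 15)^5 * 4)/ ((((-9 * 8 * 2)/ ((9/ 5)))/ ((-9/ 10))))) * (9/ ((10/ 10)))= 371293/ 375000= 0.99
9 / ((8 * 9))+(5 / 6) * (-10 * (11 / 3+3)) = -3991 / 72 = -55.43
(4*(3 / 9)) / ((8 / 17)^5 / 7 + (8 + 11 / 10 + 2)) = 397559960 / 3310669707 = 0.12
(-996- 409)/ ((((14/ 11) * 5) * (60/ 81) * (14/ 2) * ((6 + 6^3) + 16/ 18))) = -751113/ 3931760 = -0.19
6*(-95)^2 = 54150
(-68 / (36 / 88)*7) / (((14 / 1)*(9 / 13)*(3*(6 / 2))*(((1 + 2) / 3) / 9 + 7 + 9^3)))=-0.02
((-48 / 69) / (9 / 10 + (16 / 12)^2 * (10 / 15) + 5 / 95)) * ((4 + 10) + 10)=-1969920 / 252241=-7.81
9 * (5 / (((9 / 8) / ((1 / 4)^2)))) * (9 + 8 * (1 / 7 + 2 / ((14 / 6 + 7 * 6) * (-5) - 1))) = 58865 / 2338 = 25.18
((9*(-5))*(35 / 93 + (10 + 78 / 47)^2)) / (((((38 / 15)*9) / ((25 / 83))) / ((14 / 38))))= -122524443125 / 4103672554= -29.86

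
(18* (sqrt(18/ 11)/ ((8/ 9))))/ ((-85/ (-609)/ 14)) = 1035909* sqrt(22)/ 1870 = 2598.31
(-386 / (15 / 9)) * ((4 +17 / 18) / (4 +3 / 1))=-17177 / 105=-163.59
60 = 60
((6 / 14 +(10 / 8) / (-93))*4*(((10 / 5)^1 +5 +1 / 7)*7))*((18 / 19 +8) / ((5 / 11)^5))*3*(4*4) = 189416590528 / 103075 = 1837657.92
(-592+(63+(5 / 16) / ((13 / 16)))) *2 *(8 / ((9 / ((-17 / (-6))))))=-934592 / 351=-2662.66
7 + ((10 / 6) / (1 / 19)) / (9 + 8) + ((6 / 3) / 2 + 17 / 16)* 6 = 8665 / 408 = 21.24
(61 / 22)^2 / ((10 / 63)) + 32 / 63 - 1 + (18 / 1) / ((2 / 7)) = 33828569 / 304920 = 110.94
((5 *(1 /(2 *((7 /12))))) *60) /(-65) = -360 /91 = -3.96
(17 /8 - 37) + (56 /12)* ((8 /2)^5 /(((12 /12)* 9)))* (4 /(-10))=-267041 /1080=-247.26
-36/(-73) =36/73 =0.49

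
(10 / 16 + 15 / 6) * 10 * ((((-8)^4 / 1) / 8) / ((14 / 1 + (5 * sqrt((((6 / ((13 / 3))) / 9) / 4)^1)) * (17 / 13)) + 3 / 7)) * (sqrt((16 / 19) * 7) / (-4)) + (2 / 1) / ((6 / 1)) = -49704928000 * sqrt(133) / 844914211 + 1 / 3 + 866320000 * sqrt(3458) / 844914211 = -617.81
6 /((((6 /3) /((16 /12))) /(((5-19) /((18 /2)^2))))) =-56 /81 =-0.69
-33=-33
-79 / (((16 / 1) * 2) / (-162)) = 6399 / 16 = 399.94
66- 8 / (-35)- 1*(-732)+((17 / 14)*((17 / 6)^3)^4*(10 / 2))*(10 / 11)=1238741218507176973 / 838061199360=1478103.53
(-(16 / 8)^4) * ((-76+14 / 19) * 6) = 137280 / 19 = 7225.26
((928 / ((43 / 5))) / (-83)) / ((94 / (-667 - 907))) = 3651680 / 167743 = 21.77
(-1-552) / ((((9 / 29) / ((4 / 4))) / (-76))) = 1218812 / 9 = 135423.56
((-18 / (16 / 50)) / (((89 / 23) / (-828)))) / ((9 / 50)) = 66867.98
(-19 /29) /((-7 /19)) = 361 /203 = 1.78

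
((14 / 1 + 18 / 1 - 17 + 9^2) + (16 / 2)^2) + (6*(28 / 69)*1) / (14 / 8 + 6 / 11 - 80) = 12579456 / 78637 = 159.97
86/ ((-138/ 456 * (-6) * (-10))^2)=31046/ 119025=0.26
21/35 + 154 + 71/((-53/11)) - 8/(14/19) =239308/1855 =129.01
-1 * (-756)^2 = -571536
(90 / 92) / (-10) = -9 / 92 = -0.10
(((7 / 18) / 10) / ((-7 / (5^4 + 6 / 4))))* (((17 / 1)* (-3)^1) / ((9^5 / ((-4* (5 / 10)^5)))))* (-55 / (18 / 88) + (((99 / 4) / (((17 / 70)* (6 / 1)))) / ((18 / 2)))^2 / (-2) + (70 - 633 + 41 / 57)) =330098969459 / 1054651041792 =0.31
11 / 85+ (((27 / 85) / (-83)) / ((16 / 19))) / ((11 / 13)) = 154019 / 1241680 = 0.12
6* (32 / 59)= 192 / 59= 3.25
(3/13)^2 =9/169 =0.05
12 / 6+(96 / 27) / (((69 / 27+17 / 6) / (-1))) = 130 / 97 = 1.34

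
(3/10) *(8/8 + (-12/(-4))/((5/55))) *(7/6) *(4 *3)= 714/5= 142.80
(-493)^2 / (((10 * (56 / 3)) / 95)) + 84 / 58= 401764701 / 3248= 123696.03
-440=-440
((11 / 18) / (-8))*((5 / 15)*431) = -10.97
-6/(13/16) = -96/13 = -7.38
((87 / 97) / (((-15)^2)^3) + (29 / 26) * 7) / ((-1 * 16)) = -74764266379 / 153211500000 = -0.49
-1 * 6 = -6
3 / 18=0.17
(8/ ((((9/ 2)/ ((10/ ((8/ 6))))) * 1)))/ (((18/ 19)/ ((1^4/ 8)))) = 95/ 54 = 1.76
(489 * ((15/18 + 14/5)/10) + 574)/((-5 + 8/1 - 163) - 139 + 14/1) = -75167/28500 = -2.64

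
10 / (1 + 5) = 5 / 3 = 1.67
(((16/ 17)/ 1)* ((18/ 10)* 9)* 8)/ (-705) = -3456/ 19975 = -0.17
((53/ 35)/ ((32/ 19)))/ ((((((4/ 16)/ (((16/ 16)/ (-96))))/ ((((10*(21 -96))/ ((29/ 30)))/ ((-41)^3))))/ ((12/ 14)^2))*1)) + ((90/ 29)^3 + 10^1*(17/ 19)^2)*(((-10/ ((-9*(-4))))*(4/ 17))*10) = -12620205101431947625/ 509516554754387376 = -24.77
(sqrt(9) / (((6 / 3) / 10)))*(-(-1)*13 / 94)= 195 / 94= 2.07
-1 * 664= -664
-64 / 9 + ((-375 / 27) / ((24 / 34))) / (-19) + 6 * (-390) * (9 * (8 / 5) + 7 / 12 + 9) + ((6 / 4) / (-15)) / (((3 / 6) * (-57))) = -575863759 / 10260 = -56127.07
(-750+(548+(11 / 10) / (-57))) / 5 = -115151 / 2850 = -40.40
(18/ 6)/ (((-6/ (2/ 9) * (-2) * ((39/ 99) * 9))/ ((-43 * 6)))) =-473/ 117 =-4.04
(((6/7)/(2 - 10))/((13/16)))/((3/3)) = -0.13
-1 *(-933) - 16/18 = 8389/9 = 932.11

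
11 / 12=0.92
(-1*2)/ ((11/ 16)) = -32/ 11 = -2.91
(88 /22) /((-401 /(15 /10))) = -6 /401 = -0.01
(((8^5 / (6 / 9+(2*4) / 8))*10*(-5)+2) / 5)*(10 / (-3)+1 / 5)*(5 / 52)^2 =23101393 / 4056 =5695.61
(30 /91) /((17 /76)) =2280 /1547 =1.47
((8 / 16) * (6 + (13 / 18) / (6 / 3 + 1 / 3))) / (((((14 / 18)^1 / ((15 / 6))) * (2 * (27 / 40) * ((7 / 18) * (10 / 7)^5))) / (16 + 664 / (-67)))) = 132447 / 6700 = 19.77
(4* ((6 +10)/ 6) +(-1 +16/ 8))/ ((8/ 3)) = 35/ 8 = 4.38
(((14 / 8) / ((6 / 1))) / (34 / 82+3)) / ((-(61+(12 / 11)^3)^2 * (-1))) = 72634001 / 3300269069280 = 0.00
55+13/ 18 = 1003/ 18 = 55.72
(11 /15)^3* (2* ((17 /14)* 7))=6.70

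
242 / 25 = 9.68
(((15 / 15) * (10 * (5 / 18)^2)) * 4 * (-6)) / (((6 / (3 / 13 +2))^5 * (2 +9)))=-2563893625 / 214372696824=-0.01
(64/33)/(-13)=-64/429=-0.15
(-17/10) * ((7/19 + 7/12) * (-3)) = 3689/760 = 4.85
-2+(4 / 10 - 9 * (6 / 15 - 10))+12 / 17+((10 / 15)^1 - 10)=19424 / 255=76.17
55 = 55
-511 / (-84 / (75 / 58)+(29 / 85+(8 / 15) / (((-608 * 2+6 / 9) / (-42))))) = 395910025 / 50050769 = 7.91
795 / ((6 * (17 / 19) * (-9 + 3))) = -5035 / 204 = -24.68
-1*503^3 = -127263527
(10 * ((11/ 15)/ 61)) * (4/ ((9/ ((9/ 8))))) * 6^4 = 4752/ 61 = 77.90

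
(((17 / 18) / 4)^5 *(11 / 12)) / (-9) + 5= 1044839902853 / 208971104256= 5.00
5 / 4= 1.25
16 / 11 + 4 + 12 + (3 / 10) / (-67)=128607 / 7370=17.45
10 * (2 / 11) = 20 / 11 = 1.82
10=10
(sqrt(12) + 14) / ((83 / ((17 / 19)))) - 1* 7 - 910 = -1445871 / 1577 + 34* sqrt(3) / 1577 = -916.81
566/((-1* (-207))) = 566/207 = 2.73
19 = 19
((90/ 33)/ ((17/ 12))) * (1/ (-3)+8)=2760/ 187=14.76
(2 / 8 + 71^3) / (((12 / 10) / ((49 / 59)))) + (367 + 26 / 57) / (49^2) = 16001012133515 / 64596504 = 247707.09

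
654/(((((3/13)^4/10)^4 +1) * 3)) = 1450608208019332053380000/6654166091831841456721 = 218.00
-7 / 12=-0.58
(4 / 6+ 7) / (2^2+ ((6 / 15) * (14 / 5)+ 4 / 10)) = 1.39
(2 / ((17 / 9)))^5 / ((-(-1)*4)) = 472392 / 1419857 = 0.33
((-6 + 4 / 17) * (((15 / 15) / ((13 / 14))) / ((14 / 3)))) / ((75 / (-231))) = 22638 / 5525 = 4.10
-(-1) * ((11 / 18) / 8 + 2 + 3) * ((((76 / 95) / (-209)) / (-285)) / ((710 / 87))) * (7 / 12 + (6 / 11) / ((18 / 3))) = 1886711 / 334945908000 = 0.00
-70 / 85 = -14 / 17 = -0.82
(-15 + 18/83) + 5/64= -14.71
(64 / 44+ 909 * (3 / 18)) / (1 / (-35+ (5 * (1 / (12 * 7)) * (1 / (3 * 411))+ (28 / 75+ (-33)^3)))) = -62684116976419 / 11392920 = -5502023.80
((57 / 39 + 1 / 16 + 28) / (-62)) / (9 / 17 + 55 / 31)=-0.21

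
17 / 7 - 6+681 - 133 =3811 / 7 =544.43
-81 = -81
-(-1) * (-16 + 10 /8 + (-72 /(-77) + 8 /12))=-12149 /924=-13.15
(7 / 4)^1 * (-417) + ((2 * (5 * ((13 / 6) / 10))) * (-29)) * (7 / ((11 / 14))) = -170219 / 132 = -1289.54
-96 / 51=-32 / 17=-1.88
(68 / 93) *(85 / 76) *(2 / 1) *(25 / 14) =36125 / 12369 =2.92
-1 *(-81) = 81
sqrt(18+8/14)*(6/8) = 3*sqrt(910)/28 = 3.23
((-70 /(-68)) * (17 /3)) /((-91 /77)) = -385 /78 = -4.94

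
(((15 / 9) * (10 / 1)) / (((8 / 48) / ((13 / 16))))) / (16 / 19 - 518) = -6175 / 39304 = -0.16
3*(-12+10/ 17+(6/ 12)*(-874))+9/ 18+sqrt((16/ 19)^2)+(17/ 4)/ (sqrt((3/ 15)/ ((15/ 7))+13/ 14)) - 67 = -911437/ 646+85*sqrt(45066)/ 4292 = -1406.69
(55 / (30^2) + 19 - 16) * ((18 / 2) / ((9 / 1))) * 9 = 551 / 20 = 27.55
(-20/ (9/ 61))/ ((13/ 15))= -6100/ 39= -156.41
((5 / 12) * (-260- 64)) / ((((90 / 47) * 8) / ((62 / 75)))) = -1457 / 200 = -7.28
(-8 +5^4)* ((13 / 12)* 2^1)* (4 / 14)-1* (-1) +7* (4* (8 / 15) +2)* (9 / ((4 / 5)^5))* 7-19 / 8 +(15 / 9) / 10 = 63904385 / 10752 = 5943.49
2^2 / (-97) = -4 / 97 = -0.04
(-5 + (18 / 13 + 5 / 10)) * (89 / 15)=-2403 / 130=-18.48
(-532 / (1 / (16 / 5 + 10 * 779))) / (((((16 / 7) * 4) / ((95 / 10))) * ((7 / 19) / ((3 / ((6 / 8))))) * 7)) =-133633897 / 20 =-6681694.85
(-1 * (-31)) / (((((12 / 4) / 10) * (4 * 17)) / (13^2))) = 26195 / 102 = 256.81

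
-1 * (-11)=11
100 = 100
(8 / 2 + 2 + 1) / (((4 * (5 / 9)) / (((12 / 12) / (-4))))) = -0.79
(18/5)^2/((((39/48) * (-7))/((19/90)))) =-0.48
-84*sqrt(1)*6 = -504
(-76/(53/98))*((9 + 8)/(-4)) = 31654/53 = 597.25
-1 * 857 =-857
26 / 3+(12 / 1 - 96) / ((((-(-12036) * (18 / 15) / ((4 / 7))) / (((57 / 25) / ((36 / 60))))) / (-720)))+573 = 1777595 / 3009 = 590.76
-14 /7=-2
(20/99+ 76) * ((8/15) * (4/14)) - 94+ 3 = -79.39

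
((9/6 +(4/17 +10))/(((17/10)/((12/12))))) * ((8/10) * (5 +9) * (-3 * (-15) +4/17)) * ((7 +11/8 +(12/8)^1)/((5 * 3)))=56559181/24565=2302.43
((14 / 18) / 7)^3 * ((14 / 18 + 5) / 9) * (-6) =-104 / 19683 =-0.01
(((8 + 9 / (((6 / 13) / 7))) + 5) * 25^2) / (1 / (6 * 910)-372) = -510168750 / 2031119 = -251.18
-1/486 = -0.00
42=42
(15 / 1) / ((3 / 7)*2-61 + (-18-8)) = -35 / 201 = -0.17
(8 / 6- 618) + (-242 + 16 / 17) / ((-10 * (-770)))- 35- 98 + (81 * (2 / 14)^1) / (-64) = -4711638329 / 6283200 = -749.88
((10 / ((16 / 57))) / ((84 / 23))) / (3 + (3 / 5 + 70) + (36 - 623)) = -0.02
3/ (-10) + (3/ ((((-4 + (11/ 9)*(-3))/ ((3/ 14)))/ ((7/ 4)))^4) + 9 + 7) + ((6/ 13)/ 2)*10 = 1341662014883/ 74504867840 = 18.01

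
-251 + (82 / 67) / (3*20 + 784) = -7096733 / 28274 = -251.00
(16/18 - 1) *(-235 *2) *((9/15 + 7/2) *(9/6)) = 321.17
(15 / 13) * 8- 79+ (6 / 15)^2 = -22623 / 325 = -69.61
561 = 561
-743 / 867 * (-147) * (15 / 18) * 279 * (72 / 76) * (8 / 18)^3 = 361157440 / 148257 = 2436.02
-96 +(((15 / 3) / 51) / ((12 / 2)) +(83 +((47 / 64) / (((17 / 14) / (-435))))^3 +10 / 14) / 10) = -184678743454540429 / 101423185920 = -1820873.03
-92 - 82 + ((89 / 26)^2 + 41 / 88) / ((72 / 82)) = -160.12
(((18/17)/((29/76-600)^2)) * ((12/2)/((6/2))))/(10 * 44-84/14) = 103968/7661005475249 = 0.00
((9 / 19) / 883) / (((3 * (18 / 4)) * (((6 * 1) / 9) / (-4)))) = -0.00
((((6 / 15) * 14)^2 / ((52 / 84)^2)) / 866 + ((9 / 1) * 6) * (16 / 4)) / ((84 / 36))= 1185986016 / 12805975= 92.61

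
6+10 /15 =20 /3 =6.67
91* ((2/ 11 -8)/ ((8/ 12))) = -11739/ 11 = -1067.18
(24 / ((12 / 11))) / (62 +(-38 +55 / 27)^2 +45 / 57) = 152361 / 9391838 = 0.02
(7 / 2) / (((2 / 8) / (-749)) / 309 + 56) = 3240174 / 51842783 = 0.06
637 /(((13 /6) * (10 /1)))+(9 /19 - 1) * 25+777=75358 /95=793.24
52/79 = 0.66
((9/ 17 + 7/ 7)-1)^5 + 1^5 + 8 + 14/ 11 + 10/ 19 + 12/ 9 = 10837875922/ 890250339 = 12.17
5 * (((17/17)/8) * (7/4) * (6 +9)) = 525/32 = 16.41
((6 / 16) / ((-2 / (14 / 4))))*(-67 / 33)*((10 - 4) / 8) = 1407 / 1408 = 1.00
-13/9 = -1.44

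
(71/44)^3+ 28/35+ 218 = 94980851/425920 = 223.00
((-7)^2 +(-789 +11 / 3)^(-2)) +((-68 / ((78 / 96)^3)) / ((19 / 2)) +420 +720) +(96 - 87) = 1184.66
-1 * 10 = -10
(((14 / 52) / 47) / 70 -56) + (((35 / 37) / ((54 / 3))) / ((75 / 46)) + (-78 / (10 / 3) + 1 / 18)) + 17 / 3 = -899047619 / 12207780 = -73.65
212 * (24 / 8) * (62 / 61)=39432 / 61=646.43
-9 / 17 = -0.53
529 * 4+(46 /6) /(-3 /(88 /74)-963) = 269681072 /127449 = 2115.99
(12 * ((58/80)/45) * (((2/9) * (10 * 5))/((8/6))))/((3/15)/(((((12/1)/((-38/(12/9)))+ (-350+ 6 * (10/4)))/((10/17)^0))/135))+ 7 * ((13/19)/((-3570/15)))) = -59695891/3728223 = -16.01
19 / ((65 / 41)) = 779 / 65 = 11.98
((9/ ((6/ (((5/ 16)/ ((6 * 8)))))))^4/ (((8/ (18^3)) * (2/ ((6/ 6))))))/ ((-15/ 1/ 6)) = -91125/ 68719476736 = -0.00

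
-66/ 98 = -33/ 49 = -0.67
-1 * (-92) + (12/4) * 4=104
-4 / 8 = -1 / 2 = -0.50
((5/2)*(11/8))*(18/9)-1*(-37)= 351/8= 43.88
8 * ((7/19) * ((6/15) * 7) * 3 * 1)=2352/95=24.76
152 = 152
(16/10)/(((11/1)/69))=552/55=10.04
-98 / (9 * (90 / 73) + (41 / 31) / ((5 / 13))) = -1108870 / 164459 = -6.74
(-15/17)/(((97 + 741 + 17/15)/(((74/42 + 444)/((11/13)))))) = -829725/1497853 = -0.55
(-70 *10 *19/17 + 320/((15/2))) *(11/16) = -508.53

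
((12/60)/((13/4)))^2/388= 4/409825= 0.00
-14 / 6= -7 / 3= -2.33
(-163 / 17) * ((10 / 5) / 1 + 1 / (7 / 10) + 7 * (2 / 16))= -39283 / 952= -41.26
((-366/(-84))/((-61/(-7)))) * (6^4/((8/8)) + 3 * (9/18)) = 2595/4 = 648.75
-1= -1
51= 51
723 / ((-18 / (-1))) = 241 / 6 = 40.17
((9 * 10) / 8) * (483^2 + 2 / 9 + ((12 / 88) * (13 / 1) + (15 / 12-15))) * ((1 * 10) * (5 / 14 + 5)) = 24744050625 / 176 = 140591196.73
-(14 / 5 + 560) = -2814 / 5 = -562.80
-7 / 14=-1 / 2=-0.50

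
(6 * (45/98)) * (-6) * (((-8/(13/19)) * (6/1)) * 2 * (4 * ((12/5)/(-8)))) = -1772928/637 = -2783.25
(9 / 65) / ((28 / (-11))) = -0.05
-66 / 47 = -1.40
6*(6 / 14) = 18 / 7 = 2.57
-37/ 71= -0.52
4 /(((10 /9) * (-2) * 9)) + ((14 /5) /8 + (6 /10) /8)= 9 /40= 0.22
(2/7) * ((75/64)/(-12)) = -25/896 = -0.03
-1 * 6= -6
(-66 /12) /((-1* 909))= 11 /1818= 0.01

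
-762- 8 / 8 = -763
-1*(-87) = 87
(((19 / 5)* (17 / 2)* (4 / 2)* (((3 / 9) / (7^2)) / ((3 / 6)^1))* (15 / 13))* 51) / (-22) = -16473 / 7007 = -2.35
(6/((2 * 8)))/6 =1/16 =0.06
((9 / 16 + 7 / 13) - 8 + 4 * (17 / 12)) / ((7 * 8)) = -769 / 34944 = -0.02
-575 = -575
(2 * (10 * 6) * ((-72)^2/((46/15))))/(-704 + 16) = -291600/989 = -294.84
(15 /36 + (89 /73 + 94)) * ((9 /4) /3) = 83777 /1168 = 71.73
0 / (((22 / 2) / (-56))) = 0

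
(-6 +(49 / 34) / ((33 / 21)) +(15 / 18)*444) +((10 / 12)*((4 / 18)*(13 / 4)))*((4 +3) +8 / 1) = 2517397 / 6732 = 373.94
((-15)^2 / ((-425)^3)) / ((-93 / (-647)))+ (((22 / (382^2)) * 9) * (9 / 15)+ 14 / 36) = 12178919396161 / 31253432304375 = 0.39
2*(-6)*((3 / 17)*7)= -252 / 17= -14.82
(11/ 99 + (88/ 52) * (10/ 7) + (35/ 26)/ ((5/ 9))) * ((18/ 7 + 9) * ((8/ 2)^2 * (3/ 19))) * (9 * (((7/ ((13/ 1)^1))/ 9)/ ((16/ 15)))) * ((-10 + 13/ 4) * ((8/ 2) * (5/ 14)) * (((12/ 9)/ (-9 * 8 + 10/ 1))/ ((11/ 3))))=443468925/ 107305198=4.13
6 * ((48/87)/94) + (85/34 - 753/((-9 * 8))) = 425045/32712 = 12.99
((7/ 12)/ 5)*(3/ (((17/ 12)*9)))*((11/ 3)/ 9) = 77/ 6885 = 0.01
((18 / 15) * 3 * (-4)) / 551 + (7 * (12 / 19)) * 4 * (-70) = -3410472 / 2755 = -1237.92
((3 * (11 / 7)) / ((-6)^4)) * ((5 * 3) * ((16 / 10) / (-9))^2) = 44 / 25515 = 0.00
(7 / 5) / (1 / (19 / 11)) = 133 / 55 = 2.42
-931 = -931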